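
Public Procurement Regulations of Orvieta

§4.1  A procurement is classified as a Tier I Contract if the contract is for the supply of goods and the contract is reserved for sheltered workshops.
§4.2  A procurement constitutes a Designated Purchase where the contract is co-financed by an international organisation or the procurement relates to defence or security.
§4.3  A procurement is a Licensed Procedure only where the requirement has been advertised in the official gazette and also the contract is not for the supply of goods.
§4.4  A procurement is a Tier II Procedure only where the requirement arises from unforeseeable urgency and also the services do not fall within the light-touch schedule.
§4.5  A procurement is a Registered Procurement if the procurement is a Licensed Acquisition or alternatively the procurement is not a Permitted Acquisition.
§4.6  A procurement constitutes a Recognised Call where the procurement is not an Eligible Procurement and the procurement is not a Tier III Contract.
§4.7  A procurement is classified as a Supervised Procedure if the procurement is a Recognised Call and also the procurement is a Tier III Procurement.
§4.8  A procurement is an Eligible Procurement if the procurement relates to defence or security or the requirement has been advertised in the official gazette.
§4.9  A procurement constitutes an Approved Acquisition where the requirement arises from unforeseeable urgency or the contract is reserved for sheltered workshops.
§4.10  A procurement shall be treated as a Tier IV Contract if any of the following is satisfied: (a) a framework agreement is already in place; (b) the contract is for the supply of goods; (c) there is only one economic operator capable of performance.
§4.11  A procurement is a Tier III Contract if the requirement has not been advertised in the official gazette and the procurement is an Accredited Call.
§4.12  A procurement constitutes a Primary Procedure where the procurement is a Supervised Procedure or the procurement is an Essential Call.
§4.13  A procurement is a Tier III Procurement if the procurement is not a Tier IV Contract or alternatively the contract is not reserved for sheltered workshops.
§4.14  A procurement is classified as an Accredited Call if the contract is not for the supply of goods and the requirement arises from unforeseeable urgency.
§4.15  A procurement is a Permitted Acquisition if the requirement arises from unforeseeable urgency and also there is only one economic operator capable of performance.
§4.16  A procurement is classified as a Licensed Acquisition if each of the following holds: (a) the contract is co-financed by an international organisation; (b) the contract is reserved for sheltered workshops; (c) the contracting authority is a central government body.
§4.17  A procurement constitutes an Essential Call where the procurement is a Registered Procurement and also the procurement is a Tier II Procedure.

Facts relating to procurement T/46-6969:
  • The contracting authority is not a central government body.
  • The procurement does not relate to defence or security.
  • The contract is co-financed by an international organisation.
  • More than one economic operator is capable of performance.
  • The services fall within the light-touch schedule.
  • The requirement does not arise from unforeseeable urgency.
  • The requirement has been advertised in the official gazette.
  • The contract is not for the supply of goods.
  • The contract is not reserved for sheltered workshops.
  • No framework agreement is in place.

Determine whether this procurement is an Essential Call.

No

Under §4.16: the contract is co-financed by an international organisation? yes; and the contract is reserved for sheltered workshops? no; and the contracting authority is a central government body? no. So the procurement is not a Licensed Acquisition.
Under §4.15: the requirement arises from unforeseeable urgency? no; and there is only one economic operator capable of performance? no. So the procurement is not a Permitted Acquisition.
Under §4.5: Licensed Acquisition (§4.16)? no; or not a Permitted Acquisition (§4.15)? yes. So the procurement is a Registered Procurement.
Under §4.4: the requirement arises from unforeseeable urgency? no; and the services do not fall within the light-touch schedule? no. So the procurement is not a Tier II Procedure.
Under §4.17: Registered Procurement (§4.5)? yes; and Tier II Procedure (§4.4)? no. So the procurement is not an Essential Call.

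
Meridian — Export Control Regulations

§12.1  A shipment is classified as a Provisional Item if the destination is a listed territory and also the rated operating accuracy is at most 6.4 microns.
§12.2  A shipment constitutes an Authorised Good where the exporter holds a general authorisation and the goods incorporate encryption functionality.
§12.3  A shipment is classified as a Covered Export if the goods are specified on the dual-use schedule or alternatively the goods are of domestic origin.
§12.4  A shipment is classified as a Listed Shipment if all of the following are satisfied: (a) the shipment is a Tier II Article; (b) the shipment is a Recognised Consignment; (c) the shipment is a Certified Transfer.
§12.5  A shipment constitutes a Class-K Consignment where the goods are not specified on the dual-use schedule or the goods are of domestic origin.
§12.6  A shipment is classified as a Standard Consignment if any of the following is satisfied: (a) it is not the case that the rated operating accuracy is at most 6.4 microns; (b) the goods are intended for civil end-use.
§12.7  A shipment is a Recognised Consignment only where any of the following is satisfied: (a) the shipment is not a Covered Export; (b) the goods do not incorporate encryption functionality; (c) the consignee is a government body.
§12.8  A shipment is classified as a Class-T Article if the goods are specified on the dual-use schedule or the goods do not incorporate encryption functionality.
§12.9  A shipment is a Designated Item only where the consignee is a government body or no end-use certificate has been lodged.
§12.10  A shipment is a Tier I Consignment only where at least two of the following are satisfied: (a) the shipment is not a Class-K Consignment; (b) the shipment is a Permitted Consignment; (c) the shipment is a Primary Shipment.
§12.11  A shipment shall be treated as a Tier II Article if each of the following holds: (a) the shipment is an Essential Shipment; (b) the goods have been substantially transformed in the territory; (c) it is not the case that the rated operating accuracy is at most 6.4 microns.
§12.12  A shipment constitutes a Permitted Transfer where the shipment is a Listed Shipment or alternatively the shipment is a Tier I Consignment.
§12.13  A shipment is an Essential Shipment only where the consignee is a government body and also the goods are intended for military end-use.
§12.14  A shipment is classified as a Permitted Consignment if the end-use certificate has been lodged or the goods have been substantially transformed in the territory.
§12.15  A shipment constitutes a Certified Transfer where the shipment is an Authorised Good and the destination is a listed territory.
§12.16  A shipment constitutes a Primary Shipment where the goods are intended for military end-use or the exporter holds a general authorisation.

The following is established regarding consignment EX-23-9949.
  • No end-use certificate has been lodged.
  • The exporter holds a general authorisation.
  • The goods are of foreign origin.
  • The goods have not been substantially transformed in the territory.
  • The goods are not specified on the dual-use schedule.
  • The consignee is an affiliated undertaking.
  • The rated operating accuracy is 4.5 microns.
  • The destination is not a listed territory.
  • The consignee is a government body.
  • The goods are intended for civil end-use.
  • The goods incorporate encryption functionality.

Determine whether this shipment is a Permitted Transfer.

§12.13 — Essential Shipment: [the consignee is a government body? yes] AND [the goods are intended for military end-use? no] → not satisfied.
§12.11 — Tier II Article: [Essential Shipment (§12.13)? no] AND [the goods have been substantially transformed in the territory? no] AND [rated operating accuracy: 4.5 microns ≤ 6.4 microns? yes, so negated condition no] → not satisfied.
§12.3 — Covered Export: [the goods are specified on the dual-use schedule? no] OR [the goods are of domestic origin? no] → not satisfied.
§12.7 — Recognised Consignment: [not a Covered Export (§12.3)? yes] OR [the goods do not incorporate encryption functionality? no] OR [the consignee is a government body? yes] → satisfied.
§12.2 — Authorised Good: [the exporter holds a general authorisation? yes] AND [the goods incorporate encryption functionality? yes] → satisfied.
§12.15 — Certified Transfer: [Authorised Good (§12.2)? yes] AND [the destination is a listed territory? no] → not satisfied.
§12.4 — Listed Shipment: [Tier II Article (§12.11)? no] AND [Recognised Consignment (§12.7)? yes] AND [Certified Transfer (§12.15)? no] → not satisfied.
§12.5 — Class-K Consignment: [the goods are not specified on the dual-use schedule? yes] OR [the goods are of domestic origin? no] → satisfied.
§12.14 — Permitted Consignment: [the end-use certificate has been lodged? no] OR [the goods have been substantially transformed in the territory? no] → not satisfied.
§12.16 — Primary Shipment: [the goods are intended for military end-use? no] OR [the exporter holds a general authorisation? yes] → satisfied.
§12.10 — Tier I Consignment: not a Class-K Consignment (§12.5)? no; Permitted Consignment (§12.14)? no; Primary Shipment (§12.16)? yes — 1 of 3 hold (need ≥2) → not satisfied.
§12.12 — Permitted Transfer: [Listed Shipment (§12.4)? no] OR [Tier I Consignment (§12.10)? no] → not satisfied.

No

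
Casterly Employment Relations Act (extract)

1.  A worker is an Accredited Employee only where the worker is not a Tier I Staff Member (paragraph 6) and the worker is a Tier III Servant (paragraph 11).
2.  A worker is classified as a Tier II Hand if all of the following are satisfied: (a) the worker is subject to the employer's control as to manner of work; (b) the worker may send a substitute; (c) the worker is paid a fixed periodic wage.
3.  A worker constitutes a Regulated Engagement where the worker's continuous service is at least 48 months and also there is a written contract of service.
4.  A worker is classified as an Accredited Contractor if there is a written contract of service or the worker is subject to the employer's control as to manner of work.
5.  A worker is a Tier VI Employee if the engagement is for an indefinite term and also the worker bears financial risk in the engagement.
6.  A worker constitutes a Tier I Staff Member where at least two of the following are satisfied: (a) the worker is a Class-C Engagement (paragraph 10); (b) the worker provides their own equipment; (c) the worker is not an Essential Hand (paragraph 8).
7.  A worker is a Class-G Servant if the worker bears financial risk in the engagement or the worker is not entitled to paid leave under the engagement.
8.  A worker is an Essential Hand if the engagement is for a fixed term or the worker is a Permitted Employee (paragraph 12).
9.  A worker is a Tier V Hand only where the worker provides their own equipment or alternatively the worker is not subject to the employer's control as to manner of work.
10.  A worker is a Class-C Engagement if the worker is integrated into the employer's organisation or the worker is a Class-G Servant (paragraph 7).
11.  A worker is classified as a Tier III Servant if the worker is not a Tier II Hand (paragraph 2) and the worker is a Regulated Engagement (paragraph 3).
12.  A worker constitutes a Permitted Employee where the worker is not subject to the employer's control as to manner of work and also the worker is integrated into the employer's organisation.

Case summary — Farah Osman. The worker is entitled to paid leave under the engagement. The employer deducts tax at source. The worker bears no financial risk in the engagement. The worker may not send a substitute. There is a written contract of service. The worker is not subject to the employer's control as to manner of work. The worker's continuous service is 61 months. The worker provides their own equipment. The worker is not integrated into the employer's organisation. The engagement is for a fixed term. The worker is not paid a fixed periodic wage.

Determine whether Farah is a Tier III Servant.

Under paragraph 2: the worker is subject to the employer's control as to manner of work? no; and the worker may send a substitute? no; and the worker is paid a fixed periodic wage? no. So the worker is not a Tier II Hand.
Under paragraph 3: worker's continuous service: 61 months ≥ 48 months? yes; and there is a written contract of service? yes. So the worker is a Regulated Engagement.
Under paragraph 11: not a Tier II Hand (paragraph 2)? yes; and Regulated Engagement (paragraph 3)? yes. So the worker is a Tier III Servant.

Yes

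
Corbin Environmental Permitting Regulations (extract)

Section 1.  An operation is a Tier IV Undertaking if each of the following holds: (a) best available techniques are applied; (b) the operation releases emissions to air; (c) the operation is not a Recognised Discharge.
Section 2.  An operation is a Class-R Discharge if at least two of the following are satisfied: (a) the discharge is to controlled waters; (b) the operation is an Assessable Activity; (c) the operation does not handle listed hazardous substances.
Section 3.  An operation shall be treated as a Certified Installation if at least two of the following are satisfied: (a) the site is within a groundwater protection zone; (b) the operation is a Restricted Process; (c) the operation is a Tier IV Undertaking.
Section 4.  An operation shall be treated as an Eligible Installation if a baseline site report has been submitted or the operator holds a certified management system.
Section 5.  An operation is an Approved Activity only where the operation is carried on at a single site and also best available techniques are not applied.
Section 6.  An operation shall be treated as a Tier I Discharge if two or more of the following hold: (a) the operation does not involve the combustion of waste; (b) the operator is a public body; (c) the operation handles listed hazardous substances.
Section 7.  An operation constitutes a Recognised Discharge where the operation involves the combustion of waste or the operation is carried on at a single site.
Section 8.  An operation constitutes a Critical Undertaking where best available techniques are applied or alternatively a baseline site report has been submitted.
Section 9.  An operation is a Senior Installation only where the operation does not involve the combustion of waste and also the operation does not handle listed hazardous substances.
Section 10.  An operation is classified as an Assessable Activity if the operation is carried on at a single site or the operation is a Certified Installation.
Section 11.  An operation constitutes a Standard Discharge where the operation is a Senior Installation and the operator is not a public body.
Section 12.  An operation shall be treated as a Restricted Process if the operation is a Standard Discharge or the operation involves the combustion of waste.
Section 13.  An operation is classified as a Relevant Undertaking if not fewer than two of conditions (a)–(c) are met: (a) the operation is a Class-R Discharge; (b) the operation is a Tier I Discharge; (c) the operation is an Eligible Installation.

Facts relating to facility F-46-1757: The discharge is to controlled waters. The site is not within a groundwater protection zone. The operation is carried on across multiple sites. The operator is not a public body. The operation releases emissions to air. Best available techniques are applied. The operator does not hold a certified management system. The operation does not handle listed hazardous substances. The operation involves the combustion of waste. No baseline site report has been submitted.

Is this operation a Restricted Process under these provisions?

Yes

section 9 — Senior Installation: [the operation does not involve the combustion of waste? no] AND [the operation does not handle listed hazardous substances? yes] → not satisfied.
section 11 — Standard Discharge: [Senior Installation (section 9)? no] AND [the operator is not a public body? yes] → not satisfied.
section 12 — Restricted Process: [Standard Discharge (section 11)? no] OR [the operation involves the combustion of waste? yes] → satisfied.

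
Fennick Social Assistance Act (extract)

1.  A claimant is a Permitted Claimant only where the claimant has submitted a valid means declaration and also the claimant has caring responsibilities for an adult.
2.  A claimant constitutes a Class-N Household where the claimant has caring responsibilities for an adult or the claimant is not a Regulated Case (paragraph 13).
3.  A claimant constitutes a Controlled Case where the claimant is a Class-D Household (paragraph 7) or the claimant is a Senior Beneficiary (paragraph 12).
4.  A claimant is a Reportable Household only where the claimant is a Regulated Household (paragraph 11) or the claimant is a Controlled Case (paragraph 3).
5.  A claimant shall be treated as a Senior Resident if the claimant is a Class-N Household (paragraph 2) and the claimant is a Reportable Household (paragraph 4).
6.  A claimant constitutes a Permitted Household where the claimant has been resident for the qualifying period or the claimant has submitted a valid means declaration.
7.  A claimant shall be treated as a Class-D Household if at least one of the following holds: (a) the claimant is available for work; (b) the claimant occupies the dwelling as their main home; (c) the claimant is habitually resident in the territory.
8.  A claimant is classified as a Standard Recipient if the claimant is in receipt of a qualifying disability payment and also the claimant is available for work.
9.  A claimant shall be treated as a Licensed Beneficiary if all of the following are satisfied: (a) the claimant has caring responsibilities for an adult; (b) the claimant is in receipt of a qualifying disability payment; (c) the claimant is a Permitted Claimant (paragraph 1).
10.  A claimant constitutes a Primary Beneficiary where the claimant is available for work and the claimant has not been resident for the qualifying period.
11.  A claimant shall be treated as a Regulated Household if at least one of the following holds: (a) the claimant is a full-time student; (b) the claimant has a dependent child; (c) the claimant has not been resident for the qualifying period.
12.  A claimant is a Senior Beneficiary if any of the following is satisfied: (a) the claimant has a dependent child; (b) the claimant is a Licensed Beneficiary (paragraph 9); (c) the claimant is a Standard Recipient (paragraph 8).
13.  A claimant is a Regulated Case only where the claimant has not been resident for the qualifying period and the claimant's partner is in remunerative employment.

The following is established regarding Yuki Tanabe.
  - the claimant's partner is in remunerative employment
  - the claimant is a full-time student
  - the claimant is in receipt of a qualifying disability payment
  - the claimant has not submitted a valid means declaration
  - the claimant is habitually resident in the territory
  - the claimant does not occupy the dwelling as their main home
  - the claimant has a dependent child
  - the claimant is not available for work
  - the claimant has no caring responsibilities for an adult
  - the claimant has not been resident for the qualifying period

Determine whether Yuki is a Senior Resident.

paragraph 13 — Regulated Case: [the claimant has not been resident for the qualifying period? yes] AND [the claimant's partner is in remunerative employment? yes] → satisfied.
paragraph 2 — Class-N Household: [the claimant has caring responsibilities for an adult? no] OR [not a Regulated Case (paragraph 13)? no] → not satisfied.
paragraph 11 — Regulated Household: [the claimant is a full-time student? yes] OR [the claimant has a dependent child? yes] OR [the claimant has not been resident for the qualifying period? yes] → satisfied.
paragraph 7 — Class-D Household: [the claimant is available for work? no] OR [the claimant occupies the dwelling as their main home? no] OR [the claimant is habitually resident in the territory? yes] → satisfied.
paragraph 1 — Permitted Claimant: [the claimant has submitted a valid means declaration? no] AND [the claimant has caring responsibilities for an adult? no] → not satisfied.
paragraph 9 — Licensed Beneficiary: [the claimant has caring responsibilities for an adult? no] AND [the claimant is in receipt of a qualifying disability payment? yes] AND [Permitted Claimant (paragraph 1)? no] → not satisfied.
paragraph 8 — Standard Recipient: [the claimant is in receipt of a qualifying disability payment? yes] AND [the claimant is available for work? no] → not satisfied.
paragraph 12 — Senior Beneficiary: [the claimant has a dependent child? yes] OR [Licensed Beneficiary (paragraph 9)? no] OR [Standard Recipient (paragraph 8)? no] → satisfied.
paragraph 3 — Controlled Case: [Class-D Household (paragraph 7)? yes] OR [Senior Beneficiary (paragraph 12)? yes] → satisfied.
paragraph 4 — Reportable Household: [Regulated Household (paragraph 11)? yes] OR [Controlled Case (paragraph 3)? yes] → satisfied.
paragraph 5 — Senior Resident: [Class-N Household (paragraph 2)? no] AND [Reportable Household (paragraph 4)? yes] → not satisfied.

No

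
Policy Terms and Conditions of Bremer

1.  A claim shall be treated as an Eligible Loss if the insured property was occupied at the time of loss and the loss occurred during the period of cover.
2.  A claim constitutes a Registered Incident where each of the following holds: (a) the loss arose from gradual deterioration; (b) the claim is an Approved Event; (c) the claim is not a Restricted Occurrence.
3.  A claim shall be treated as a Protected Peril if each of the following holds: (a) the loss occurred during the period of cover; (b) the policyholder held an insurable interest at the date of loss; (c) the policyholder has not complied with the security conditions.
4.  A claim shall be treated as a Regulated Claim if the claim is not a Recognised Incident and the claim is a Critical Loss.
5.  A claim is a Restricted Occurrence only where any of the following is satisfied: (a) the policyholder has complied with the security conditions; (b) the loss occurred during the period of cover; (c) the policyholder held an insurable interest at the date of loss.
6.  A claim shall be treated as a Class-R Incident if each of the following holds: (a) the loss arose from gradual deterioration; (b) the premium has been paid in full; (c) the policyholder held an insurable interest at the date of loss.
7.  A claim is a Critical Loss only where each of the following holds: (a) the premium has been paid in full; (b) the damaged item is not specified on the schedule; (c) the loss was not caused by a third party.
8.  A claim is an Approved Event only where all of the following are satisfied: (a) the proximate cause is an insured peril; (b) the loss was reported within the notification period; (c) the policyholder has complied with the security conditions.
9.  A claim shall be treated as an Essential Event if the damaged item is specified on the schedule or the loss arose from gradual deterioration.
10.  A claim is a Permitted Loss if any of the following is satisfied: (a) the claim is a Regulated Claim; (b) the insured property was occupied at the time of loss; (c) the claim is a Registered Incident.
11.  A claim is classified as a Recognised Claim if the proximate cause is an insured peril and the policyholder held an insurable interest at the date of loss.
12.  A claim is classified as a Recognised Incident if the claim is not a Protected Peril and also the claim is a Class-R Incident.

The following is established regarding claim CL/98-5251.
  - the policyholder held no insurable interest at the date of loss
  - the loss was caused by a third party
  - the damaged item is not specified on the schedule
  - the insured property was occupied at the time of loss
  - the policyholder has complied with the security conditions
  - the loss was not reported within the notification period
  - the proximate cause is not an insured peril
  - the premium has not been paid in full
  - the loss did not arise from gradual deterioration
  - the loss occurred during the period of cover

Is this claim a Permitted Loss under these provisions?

Yes

paragraph 3 — Protected Peril: [the loss occurred during the period of cover? yes] AND [the policyholder held an insurable interest at the date of loss? no] AND [the policyholder has not complied with the security conditions? no] → not satisfied.
paragraph 6 — Class-R Incident: [the loss arose from gradual deterioration? no] AND [the premium has been paid in full? no] AND [the policyholder held an insurable interest at the date of loss? no] → not satisfied.
paragraph 12 — Recognised Incident: [not a Protected Peril (paragraph 3)? yes] AND [Class-R Incident (paragraph 6)? no] → not satisfied.
paragraph 7 — Critical Loss: [the premium has been paid in full? no] AND [the damaged item is not specified on the schedule? yes] AND [the loss was not caused by a third party? no] → not satisfied.
paragraph 4 — Regulated Claim: [not a Recognised Incident (paragraph 12)? yes] AND [Critical Loss (paragraph 7)? no] → not satisfied.
paragraph 8 — Approved Event: [the proximate cause is an insured peril? no] AND [the loss was reported within the notification period? no] AND [the policyholder has complied with the security conditions? yes] → not satisfied.
paragraph 5 — Restricted Occurrence: [the policyholder has complied with the security conditions? yes] OR [the loss occurred during the period of cover? yes] OR [the policyholder held an insurable interest at the date of loss? no] → satisfied.
paragraph 2 — Registered Incident: [the loss arose from gradual deterioration? no] AND [Approved Event (paragraph 8)? no] AND [not a Restricted Occurrence (paragraph 5)? no] → not satisfied.
paragraph 10 — Permitted Loss: [Regulated Claim (paragraph 4)? no] OR [the insured property was occupied at the time of loss? yes] OR [Registered Incident (paragraph 2)? no] → satisfied.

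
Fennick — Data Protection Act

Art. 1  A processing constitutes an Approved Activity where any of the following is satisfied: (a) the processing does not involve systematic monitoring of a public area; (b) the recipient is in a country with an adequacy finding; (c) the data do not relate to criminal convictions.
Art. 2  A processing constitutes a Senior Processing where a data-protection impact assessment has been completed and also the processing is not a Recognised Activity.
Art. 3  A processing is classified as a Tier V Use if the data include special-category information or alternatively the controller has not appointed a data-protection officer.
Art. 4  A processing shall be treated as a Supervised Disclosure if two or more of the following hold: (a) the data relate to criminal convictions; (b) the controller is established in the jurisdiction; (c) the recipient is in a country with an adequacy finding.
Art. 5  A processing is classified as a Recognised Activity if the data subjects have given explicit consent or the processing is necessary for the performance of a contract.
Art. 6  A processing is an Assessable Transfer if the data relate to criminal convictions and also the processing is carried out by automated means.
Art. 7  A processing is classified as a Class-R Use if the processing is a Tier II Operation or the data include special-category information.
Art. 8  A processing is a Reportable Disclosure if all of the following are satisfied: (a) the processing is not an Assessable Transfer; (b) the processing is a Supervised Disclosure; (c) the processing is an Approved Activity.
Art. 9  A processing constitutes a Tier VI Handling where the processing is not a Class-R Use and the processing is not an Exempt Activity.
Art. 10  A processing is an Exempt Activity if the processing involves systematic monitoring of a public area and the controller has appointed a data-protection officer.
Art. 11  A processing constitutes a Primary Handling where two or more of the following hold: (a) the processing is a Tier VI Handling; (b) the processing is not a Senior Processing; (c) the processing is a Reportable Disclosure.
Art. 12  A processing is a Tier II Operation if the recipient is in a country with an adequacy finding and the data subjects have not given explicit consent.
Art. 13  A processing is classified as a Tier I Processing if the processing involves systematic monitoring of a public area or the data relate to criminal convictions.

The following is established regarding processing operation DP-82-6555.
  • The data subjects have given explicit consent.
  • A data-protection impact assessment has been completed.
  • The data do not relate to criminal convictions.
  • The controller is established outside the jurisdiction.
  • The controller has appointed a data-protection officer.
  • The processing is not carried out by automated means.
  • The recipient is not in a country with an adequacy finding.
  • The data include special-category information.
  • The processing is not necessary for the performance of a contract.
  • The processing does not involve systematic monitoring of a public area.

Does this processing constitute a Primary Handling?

Under article 12: the recipient is in a country with an adequacy finding? no; and the data subjects have not given explicit consent? no. So the processing is not a Tier II Operation.
Under article 7: Tier II Operation (article 12)? no; or the data include special-category information? yes. So the processing is a Class-R Use.
Under article 10: the processing involves systematic monitoring of a public area? no; and the controller has appointed a data-protection officer? yes. So the processing is not an Exempt Activity.
Under article 9: not a Class-R Use (article 7)? no; and not an Exempt Activity (article 10)? yes. So the processing is not a Tier VI Handling.
Under article 5: the data subjects have given explicit consent? yes; or the processing is necessary for the performance of a contract? no. So the processing is a Recognised Activity.
Under article 2: a data-protection impact assessment has been completed? yes; and not a Recognised Activity (article 5)? no. So the processing is not a Senior Processing.
Under article 6: the data relate to criminal convictions? no; and the processing is carried out by automated means? no. So the processing is not an Assessable Transfer.
Under article 4: the data relate to criminal convictions? no; the controller is established in the jurisdiction? no; the recipient is in a country with an adequacy finding? no — 0 of 3 hold (need ≥2) → not satisfied.
Under article 1: the processing does not involve systematic monitoring of a public area? yes; or the recipient is in a country with an adequacy finding? no; or the data do not relate to criminal convictions? yes. So the processing is an Approved Activity.
Under article 8: not an Assessable Transfer (article 6)? yes; and Supervised Disclosure (article 4)? no; and Approved Activity (article 1)? yes. So the processing is not a Reportable Disclosure.
Under article 11: Tier VI Handling (article 9)? no; not a Senior Processing (article 2)? yes; Reportable Disclosure (article 8)? no — 1 of 3 hold (need ≥2) → not satisfied.

No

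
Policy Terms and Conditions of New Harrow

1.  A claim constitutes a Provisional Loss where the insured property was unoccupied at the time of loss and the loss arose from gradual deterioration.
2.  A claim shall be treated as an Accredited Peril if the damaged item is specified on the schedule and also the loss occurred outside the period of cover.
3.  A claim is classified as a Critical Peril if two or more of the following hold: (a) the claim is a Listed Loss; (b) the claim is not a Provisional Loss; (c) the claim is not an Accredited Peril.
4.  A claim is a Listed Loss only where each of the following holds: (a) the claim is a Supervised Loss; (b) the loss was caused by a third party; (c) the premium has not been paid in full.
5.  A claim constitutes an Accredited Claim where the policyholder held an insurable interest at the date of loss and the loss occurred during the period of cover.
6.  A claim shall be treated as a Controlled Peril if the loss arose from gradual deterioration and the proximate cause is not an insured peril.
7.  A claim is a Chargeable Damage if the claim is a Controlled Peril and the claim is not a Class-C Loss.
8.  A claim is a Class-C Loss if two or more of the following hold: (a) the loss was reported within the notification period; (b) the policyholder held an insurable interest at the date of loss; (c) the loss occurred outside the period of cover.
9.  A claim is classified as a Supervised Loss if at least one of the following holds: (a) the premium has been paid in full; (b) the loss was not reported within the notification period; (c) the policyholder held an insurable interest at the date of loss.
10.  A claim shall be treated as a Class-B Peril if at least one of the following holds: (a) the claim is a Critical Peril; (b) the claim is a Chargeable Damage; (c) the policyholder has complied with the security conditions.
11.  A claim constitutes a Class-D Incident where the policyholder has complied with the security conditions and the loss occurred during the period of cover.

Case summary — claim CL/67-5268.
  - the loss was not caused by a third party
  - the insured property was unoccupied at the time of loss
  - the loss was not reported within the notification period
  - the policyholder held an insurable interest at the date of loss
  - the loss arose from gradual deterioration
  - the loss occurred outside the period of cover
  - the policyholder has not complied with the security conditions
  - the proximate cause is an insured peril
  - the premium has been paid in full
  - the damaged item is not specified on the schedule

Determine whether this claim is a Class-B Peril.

No

paragraph 9 — Supervised Loss: [the premium has been paid in full? yes] OR [the loss was not reported within the notification period? yes] OR [the policyholder held an insurable interest at the date of loss? yes] → satisfied.
paragraph 4 — Listed Loss: [Supervised Loss (paragraph 9)? yes] AND [the loss was caused by a third party? no] AND [the premium has not been paid in full? no] → not satisfied.
paragraph 1 — Provisional Loss: [the insured property was unoccupied at the time of loss? yes] AND [the loss arose from gradual deterioration? yes] → satisfied.
paragraph 2 — Accredited Peril: [the damaged item is specified on the schedule? no] AND [the loss occurred outside the period of cover? yes] → not satisfied.
paragraph 3 — Critical Peril: Listed Loss (paragraph 4)? no; not a Provisional Loss (paragraph 1)? no; not an Accredited Peril (paragraph 2)? yes — 1 of 3 hold (need ≥2) → not satisfied.
paragraph 6 — Controlled Peril: [the loss arose from gradual deterioration? yes] AND [the proximate cause is not an insured peril? no] → not satisfied.
paragraph 8 — Class-C Loss: the loss was reported within the notification period? no; the policyholder held an insurable interest at the date of loss? yes; the loss occurred outside the period of cover? yes — 2 of 3 hold (need ≥2) → satisfied.
paragraph 7 — Chargeable Damage: [Controlled Peril (paragraph 6)? no] AND [not a Class-C Loss (paragraph 8)? no] → not satisfied.
paragraph 10 — Class-B Peril: [Critical Peril (paragraph 3)? no] OR [Chargeable Damage (paragraph 7)? no] OR [the policyholder has complied with the security conditions? no] → not satisfied.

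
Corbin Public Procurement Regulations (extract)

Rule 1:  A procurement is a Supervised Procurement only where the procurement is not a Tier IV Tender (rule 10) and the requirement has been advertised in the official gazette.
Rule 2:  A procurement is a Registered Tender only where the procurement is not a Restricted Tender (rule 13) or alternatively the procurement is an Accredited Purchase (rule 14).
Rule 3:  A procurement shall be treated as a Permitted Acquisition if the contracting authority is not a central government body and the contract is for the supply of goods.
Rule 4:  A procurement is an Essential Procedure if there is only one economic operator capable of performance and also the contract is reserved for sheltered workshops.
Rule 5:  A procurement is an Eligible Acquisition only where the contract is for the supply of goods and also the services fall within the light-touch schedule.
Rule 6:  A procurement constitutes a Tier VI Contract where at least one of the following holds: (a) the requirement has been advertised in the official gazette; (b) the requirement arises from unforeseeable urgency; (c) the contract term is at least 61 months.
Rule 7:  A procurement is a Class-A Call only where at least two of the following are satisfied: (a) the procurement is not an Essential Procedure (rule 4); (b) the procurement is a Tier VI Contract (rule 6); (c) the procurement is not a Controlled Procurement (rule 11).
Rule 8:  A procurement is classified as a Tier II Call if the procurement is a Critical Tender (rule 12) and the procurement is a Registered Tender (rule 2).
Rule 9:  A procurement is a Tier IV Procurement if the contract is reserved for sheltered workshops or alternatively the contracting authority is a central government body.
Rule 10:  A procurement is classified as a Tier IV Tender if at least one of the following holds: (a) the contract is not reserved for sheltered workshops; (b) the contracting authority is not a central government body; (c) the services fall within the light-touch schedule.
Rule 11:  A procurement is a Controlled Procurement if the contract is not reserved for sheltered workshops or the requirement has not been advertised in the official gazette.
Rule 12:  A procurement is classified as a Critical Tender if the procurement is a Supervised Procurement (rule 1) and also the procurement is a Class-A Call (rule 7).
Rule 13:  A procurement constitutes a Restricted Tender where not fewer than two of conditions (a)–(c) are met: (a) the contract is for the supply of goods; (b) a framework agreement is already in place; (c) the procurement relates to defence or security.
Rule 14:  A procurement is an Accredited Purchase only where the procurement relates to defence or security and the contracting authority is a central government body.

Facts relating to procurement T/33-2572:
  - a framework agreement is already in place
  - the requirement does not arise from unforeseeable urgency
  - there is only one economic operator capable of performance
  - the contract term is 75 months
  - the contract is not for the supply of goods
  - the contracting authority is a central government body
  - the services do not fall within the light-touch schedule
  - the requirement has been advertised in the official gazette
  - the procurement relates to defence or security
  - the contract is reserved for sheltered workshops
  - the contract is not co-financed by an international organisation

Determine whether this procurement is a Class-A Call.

Yes

rule 4 — Essential Procedure: [there is only one economic operator capable of performance? yes] AND [the contract is reserved for sheltered workshops? yes] → satisfied.
rule 6 — Tier VI Contract: [the requirement has been advertised in the official gazette? yes] OR [the requirement arises from unforeseeable urgency? no] OR [contract term: 75 months ≥ 61 months? yes] → satisfied.
rule 11 — Controlled Procurement: [the contract is not reserved for sheltered workshops? no] OR [the requirement has not been advertised in the official gazette? no] → not satisfied.
rule 7 — Class-A Call: not an Essential Procedure (rule 4)? no; Tier VI Contract (rule 6)? yes; not a Controlled Procurement (rule 11)? yes — 2 of 3 hold (need ≥2) → satisfied.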